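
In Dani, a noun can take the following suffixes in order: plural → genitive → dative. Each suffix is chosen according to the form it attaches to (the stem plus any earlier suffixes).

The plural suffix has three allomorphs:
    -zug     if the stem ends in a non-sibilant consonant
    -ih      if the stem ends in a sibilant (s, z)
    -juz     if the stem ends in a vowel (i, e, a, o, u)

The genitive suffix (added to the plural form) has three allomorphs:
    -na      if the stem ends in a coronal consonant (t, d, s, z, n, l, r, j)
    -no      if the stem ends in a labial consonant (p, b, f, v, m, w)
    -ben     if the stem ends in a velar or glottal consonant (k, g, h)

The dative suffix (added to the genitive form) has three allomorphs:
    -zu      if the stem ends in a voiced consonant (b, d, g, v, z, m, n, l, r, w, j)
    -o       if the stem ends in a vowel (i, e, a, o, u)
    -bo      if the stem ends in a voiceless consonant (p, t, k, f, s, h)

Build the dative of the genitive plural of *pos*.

*pos*: final sound = /s/, a sibilant → -ih → *posih*.
The plural form *posih*: final consonant = /h/, velar/glottal → -ben → *posihben*.
The genitive form *posihben*: final sound = /n/, a voiced consonant → -zu → *posihbenzu*.

posihbenzu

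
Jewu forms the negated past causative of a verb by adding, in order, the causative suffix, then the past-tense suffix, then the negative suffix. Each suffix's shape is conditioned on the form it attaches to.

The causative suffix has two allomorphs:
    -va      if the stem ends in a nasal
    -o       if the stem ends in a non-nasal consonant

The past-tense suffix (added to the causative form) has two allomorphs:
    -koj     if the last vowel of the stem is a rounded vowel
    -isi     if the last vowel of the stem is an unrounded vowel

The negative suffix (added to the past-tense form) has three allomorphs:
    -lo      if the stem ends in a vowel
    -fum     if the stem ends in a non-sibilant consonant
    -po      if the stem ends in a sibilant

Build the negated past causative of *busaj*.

*busaj* — final consonant /j/ (non-nasal) → -o → *busajo*.
The causative form *busajo*: last vowel = /o/, a rounded vowel → -koj → *busajokoj*.
The past-tense form *busajokoj*: final sound = /j/, a non-sibilant consonant → -fum → *busajokojfum*.

busajokojfum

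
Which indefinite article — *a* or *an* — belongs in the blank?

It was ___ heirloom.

The indefinite article is chosen by the initial *sound* of the following word, not its spelling.
*heirloom* begins with the sound /ɛ/ (silent h) — a vowel sound.
So the article is *an*: It was an heirloom.

an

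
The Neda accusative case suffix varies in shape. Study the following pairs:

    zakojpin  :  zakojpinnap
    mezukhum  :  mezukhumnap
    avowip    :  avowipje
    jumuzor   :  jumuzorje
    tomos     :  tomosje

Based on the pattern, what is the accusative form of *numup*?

The pattern is nasality of the final consonant: -nap when the stem ends in a nasal (*zakojpin*, *mezukhum*); -je when the stem ends in a non-nasal consonant (*avowip*, *jumuzor*, *tomos*).
*numup* — final consonant /p/ (non-nasal) → -je → *numupje*.

numupje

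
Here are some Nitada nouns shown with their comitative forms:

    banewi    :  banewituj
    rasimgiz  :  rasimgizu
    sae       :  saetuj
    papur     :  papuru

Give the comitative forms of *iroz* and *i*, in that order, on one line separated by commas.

Looking at the final sound of each stem: -u when the stem ends in a consonant (*rasimgiz*, *papur*); -tuj when the stem ends in a vowel (*banewi*, *sae*).
*iroz* — final sound /z/ (a consonant) → -u → *irozu*.
Since the final sound of *i* is /i/ (a vowel), it takes -tuj, giving *ituj*.

irozu, ituj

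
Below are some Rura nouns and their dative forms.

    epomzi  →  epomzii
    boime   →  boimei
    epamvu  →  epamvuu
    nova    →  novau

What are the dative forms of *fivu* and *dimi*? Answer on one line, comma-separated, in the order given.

fivuu, dimii

Looking at the last vowel of each stem: -i when the last vowel of the stem is a front vowel (*epomzi*, *boime*); -u when the last vowel of the stem is a back vowel (*epamvu*, *nova*).
*fivu* — last vowel /u/ (a back vowel) → -u → *fivuu*.
*dimi* — last vowel /i/ (a front vowel) → -i → *dimii*.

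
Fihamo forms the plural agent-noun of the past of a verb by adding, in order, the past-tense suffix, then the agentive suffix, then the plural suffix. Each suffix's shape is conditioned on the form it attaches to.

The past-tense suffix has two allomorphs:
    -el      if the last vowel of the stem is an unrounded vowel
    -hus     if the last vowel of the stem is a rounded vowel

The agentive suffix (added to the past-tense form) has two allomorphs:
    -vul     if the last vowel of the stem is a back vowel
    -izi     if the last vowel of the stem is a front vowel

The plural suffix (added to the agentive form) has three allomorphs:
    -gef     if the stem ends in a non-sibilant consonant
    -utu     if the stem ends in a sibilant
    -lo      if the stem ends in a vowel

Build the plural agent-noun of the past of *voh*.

*voh*: last vowel = /o/, a rounded vowel → -hus → *vohhus*.
The past-tense form *vohhus*: last vowel = /u/, a back vowel → -vul → *vohhusvul*.
The final sound of the agentive form *vohhusvul* is /l/, which is a non-sibilant consonant, so the plural suffix is -gef, giving *vohhusvulgef*.

vohhusvulgef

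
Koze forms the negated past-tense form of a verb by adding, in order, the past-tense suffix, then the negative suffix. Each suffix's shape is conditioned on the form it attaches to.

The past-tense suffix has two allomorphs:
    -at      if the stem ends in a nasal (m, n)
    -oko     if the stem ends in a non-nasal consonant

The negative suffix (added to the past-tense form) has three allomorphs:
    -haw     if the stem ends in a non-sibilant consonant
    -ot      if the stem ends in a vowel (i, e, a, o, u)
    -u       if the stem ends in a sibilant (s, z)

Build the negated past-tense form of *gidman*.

gidmanathaw

The final consonant of *gidman* is /n/, which is a nasal, so the past-tense suffix is -at, giving *gidmanat*.
The final sound of the past-tense form *gidmanat* is /t/, which is a non-sibilant consonant, so the negative suffix is -haw, giving *gidmanathaw*.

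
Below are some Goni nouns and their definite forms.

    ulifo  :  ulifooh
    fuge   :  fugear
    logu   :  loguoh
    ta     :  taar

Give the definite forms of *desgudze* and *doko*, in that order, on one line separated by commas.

The pattern is rounding harmony: -oh when the last vowel of the stem is a rounded vowel (*ulifo*, *logu*); -ar when the last vowel of the stem is an unrounded vowel (*fuge*, *ta*).
*desgudze*: last vowel = /e/, an unrounded vowel → -ar → *desgudzear*.
*doko*: last vowel = /o/, a rounded vowel → -oh → *dokooh*.

desgudzear, dokooh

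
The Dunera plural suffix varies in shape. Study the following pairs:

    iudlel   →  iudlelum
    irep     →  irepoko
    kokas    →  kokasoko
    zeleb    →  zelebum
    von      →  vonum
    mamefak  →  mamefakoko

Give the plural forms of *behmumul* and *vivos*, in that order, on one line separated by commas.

behmumulum, vivosoko

The alternation tracks the final consonant of the stem — -oko when the stem ends in a voiceless consonant (*irep*, *kokas*, *mamefak*); -um when the stem ends in a voiced consonant (*iudlel*, *zeleb*, *von*).
*behmumul*: final consonant = /l/, voiced → -um → *behmumulum*.
*vivos*: final consonant = /s/, voiceless → -oko → *vivosoko*.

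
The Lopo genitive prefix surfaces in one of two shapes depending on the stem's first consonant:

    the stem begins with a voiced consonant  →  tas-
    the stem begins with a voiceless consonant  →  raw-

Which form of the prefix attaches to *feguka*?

*feguka* — first consonant /f/ (voiceless) → raw-.

raw-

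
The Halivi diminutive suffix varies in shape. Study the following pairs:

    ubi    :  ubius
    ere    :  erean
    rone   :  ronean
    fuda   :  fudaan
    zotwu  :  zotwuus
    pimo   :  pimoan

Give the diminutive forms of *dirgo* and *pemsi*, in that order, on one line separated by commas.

dirgoan, pemsius

Looking at the last vowel of each stem: -us when the last vowel of the stem is a high vowel (*ubi*, *zotwu*); -an when the last vowel of the stem is a non-high vowel (*ere*, *rone*, *fuda*, *pimo*).
Since the last vowel of *dirgo* is /o/ (a non-high vowel), it takes -an, giving *dirgoan*.
*pemsi* — last vowel /i/ (a high vowel) → -us → *pemsius*.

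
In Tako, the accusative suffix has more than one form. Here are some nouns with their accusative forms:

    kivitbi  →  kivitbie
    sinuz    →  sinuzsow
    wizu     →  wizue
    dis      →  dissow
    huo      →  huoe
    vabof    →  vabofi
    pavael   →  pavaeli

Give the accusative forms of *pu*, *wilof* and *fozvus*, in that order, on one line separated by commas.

pue, wilofi, fozvussow

The pattern is sibilance of the final sound: -sow when the stem ends in a sibilant (*sinuz*, *dis*); -i when the stem ends in a non-sibilant consonant (*vabof*, *pavael*); -e when the stem ends in a vowel (*kivitbi*, *wizu*, *huo*).
The final sound of *pu* is /u/, which is a vowel, so the suffix is -e, giving *pue*.
Since the final sound of *wilof* is /f/ (a non-sibilant consonant), it takes -i, giving *wilofi*.
Since the final sound of *fozvus* is /s/ (a sibilant), it takes -sow, giving *fozvussow*.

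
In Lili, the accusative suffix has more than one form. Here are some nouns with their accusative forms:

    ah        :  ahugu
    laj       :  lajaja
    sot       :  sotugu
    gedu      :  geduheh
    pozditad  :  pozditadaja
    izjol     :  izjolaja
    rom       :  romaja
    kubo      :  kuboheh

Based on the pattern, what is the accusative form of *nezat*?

nezatugu

The alternation tracks the final sound of the stem — -ugu when the stem ends in a voiceless consonant (*ah*, *sot*); -aja when the stem ends in a voiced consonant (*laj*, *pozditad*, *izjol*, *rom*); -heh when the stem ends in a vowel (*gedu*, *kubo*).
*nezat* — final sound /t/ (a voiceless consonant) → -ugu → *nezatugu*.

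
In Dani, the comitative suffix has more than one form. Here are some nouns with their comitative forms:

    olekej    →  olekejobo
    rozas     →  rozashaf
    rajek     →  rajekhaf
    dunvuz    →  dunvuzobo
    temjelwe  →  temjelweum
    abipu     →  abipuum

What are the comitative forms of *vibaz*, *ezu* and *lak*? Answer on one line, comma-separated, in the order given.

vibazobo, ezuum, lakhaf

The suffix is conditioned by the final sound: -haf when the stem ends in a voiceless consonant (*rozas*, *rajek*); -obo when the stem ends in a voiced consonant (*olekej*, *dunvuz*); -um when the stem ends in a vowel (*temjelwe*, *abipu*).
*vibaz*: final sound = /z/, a voiced consonant → -obo → *vibazobo*.
Since the final sound of *ezu* is /u/ (a vowel), it takes -um, giving *ezuum*.
Since the final sound of *lak* is /k/ (a voiceless consonant), it takes -haf, giving *lakhaf*.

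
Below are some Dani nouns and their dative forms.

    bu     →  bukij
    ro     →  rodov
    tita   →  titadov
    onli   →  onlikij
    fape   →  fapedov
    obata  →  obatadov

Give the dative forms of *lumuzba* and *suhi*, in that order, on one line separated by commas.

The suffix is conditioned by the last vowel: -kij when the last vowel of the stem is a high vowel (*bu*, *onli*); -dov when the last vowel of the stem is a non-high vowel (*ro*, *tita*, *fape*, *obata*).
Since the last vowel of *lumuzba* is /a/ (a non-high vowel), it takes -dov, giving *lumuzbadov*.
The last vowel of *suhi* is /i/, which is a high vowel, so the suffix is -kij, giving *suhikij*.

lumuzbadov, suhikij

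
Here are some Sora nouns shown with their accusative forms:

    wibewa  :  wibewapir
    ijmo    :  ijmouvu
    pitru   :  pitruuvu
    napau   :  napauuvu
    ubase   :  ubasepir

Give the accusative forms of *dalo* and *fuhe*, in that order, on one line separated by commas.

dalouvu, fuhepir

The alternation tracks the last vowel of the stem — -uvu when the last vowel of the stem is a rounded vowel (*ijmo*, *pitru*, *napau*); -pir when the last vowel of the stem is an unrounded vowel (*wibewa*, *ubase*).
The last vowel of *dalo* is /o/, which is a rounded vowel, so the suffix is -uvu, giving *dalouvu*.
*fuhe* — last vowel /e/ (an unrounded vowel) → -pir → *fuhepir*.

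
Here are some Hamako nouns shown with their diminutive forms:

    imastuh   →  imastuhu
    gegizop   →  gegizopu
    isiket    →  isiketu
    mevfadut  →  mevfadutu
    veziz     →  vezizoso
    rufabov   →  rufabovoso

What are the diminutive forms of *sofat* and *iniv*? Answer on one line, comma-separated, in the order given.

sofatu, inivoso

The pattern is voicing of the final consonant: -u when the stem ends in a voiceless consonant (*imastuh*, *gegizop*, *isiket*, *mevfadut*); -oso when the stem ends in a voiced consonant (*veziz*, *rufabov*).
The final consonant of *sofat* is /t/, which is voiceless, so the suffix is -u, giving *sofatu*.
The final consonant of *iniv* is /v/, which is voiced, so the suffix is -oso, giving *inivoso*.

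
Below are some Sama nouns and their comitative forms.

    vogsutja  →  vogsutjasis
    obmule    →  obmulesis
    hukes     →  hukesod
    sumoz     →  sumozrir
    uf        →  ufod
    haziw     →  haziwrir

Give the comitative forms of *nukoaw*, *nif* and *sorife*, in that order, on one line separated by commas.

The pattern is voicing of the final sound: -od when the stem ends in a voiceless consonant (*hukes*, *uf*); -rir when the stem ends in a voiced consonant (*sumoz*, *haziw*); -sis when the stem ends in a vowel (*vogsutja*, *obmule*).
The final sound of *nukoaw* is /w/, which is a voiced consonant, so the suffix is -rir, giving *nukoawrir*.
*nif* — final sound /f/ (a voiceless consonant) → -od → *nifod*.
Since the final sound of *sorife* is /e/ (a vowel), it takes -sis, giving *sorifesis*.

nukoawrir, nifod, sorifesis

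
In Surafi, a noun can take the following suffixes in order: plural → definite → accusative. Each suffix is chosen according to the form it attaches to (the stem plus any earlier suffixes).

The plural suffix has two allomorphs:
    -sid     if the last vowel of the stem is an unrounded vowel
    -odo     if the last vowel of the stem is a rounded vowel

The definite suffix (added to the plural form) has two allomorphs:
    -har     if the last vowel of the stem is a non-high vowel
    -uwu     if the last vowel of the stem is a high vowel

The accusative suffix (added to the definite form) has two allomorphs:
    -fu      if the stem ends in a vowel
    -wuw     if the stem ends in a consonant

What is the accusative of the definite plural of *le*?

lesiduwufu

Since the last vowel of *le* is /e/ (an unrounded vowel), it takes -sid, giving *lesid*.
The plural form *lesid*: last vowel = /i/, a high vowel → -uwu → *lesiduwu*.
The final sound of the definite form *lesiduwu* is /u/, which is a vowel, so the accusative suffix is -fu, giving *lesiduwufu*.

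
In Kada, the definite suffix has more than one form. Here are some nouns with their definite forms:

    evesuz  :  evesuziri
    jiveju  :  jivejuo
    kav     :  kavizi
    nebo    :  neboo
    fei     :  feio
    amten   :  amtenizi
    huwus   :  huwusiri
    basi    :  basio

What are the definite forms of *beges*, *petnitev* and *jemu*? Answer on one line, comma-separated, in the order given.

The alternation tracks the final sound of the stem — -iri when the stem ends in a sibilant (*evesuz*, *huwus*); -izi when the stem ends in a non-sibilant consonant (*kav*, *amten*); -o when the stem ends in a vowel (*jiveju*, *nebo*, *fei*, *basi*).
*beges* — final sound /s/ (a sibilant) → -iri → *begesiri*.
*petnitev* — final sound /v/ (a non-sibilant consonant) → -izi → *petnitevizi*.
*jemu*: final sound = /u/, a vowel → -o → *jemuo*.

begesiri, petnitevizi, jemuo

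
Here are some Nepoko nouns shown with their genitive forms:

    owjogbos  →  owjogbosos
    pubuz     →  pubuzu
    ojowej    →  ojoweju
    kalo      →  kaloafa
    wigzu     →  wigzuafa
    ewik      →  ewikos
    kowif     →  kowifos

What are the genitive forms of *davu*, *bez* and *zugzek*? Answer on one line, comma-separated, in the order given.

davuafa, bezu, zugzekos

The alternation tracks the final sound of the stem — -os when the stem ends in a voiceless consonant (*owjogbos*, *ewik*, *kowif*); -u when the stem ends in a voiced consonant (*pubuz*, *ojowej*); -afa when the stem ends in a vowel (*kalo*, *wigzu*).
*davu* — final sound /u/ (a vowel) → -afa → *davuafa*.
*bez* — final sound /z/ (a voiced consonant) → -u → *bezu*.
The final sound of *zugzek* is /k/, which is a voiceless consonant, so the suffix is -os, giving *zugzekos*.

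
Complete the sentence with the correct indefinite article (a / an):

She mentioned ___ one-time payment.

a

The indefinite article is chosen by the initial *sound* of the following word, not its spelling.
*one-time* begins with the sound /wʌ/ (*one* pronounced /wʌn/) — a consonant sound.
So the article is *a*: She mentioned a one-time payment.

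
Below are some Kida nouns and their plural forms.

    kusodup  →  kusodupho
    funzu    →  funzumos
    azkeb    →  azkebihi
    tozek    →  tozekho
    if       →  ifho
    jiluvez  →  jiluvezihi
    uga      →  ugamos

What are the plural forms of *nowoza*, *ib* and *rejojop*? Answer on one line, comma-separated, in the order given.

The suffix is conditioned by the final sound: -ho when the stem ends in a voiceless consonant (*kusodup*, *tozek*, *if*); -ihi when the stem ends in a voiced consonant (*azkeb*, *jiluvez*); -mos when the stem ends in a vowel (*funzu*, *uga*).
Since the final sound of *nowoza* is /a/ (a vowel), it takes -mos, giving *nowozamos*.
The final sound of *ib* is /b/, which is a voiced consonant, so the suffix is -ihi, giving *ibihi*.
*rejojop*: final sound = /p/, a voiceless consonant → -ho → *rejojopho*.

nowozamos, ibihi, rejojopho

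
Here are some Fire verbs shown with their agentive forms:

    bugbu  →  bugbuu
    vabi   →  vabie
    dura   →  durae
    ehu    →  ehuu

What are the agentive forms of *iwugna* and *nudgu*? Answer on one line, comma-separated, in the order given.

iwugnae, nudguu

The suffix is conditioned by the last vowel: -u when the last vowel of the stem is a rounded vowel (*bugbu*, *ehu*); -e when the last vowel of the stem is an unrounded vowel (*vabi*, *dura*).
Since the last vowel of *iwugna* is /a/ (an unrounded vowel), it takes -e, giving *iwugnae*.
*nudgu* — last vowel /u/ (a rounded vowel) → -u → *nudguu*.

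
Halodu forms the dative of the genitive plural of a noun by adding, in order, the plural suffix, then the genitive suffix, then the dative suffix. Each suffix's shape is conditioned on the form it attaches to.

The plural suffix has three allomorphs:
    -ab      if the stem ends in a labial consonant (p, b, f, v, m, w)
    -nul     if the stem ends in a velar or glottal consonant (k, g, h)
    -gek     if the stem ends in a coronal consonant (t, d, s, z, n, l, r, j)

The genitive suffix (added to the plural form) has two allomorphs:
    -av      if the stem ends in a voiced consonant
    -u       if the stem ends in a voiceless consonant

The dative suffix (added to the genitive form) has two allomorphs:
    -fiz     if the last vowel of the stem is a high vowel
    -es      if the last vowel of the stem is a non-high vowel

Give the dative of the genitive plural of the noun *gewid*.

gewidgekufiz

*gewid* — final consonant /d/ (coronal) → -gek → *gewidgek*.
The final consonant of the plural form *gewidgek* is /k/, which is voiceless, so the genitive suffix is -u, giving *gewidgeku*.
The last vowel of the genitive form *gewidgeku* is /u/, which is a high vowel, so the dative suffix is -fiz, giving *gewidgekufiz*.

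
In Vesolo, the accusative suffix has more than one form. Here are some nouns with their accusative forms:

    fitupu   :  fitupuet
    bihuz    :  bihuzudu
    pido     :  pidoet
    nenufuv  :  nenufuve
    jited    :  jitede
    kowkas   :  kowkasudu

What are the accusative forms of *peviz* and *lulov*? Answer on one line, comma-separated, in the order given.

pevizudu, lulove

The suffix is conditioned by the final sound: -udu when the stem ends in a sibilant (*bihuz*, *kowkas*); -e when the stem ends in a non-sibilant consonant (*nenufuv*, *jited*); -et when the stem ends in a vowel (*fitupu*, *pido*).
*peviz* — final sound /z/ (a sibilant) → -udu → *pevizudu*.
*lulov* — final sound /v/ (a non-sibilant consonant) → -e → *lulove*.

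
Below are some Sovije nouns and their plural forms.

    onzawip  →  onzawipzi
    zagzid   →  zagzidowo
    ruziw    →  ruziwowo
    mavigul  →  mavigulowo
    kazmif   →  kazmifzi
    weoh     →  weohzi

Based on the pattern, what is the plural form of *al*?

alowo

Looking at the final consonant of each stem: -zi when the stem ends in a voiceless consonant (*onzawip*, *kazmif*, *weoh*); -owo when the stem ends in a voiced consonant (*zagzid*, *ruziw*, *mavigul*).
*al*: final consonant = /l/, voiced → -owo → *alowo*.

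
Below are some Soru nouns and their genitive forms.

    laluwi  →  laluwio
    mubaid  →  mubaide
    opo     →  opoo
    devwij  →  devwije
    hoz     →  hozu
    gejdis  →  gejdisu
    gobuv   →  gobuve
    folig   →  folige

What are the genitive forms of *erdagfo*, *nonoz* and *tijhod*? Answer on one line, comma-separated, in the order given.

The alternation tracks the final sound of the stem — -u when the stem ends in a sibilant (*hoz*, *gejdis*); -e when the stem ends in a non-sibilant consonant (*mubaid*, *devwij*, *gobuv*, *folig*); -o when the stem ends in a vowel (*laluwi*, *opo*).
The final sound of *erdagfo* is /o/, which is a vowel, so the suffix is -o, giving *erdagfoo*.
*nonoz*: final sound = /z/, a sibilant → -u → *nonozu*.
Since the final sound of *tijhod* is /d/ (a non-sibilant consonant), it takes -e, giving *tijhode*.

erdagfoo, nonozu, tijhode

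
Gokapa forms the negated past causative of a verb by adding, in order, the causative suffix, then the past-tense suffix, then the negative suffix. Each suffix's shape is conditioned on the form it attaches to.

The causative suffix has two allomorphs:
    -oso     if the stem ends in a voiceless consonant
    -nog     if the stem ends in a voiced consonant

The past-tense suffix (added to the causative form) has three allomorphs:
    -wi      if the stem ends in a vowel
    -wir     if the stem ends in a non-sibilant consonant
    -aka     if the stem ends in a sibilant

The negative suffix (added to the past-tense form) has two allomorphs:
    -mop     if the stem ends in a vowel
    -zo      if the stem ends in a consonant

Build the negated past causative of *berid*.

beridnogwirzo

The final consonant of *berid* is /d/, which is voiced, so the causative suffix is -nog, giving *beridnog*.
The causative form *beridnog* — final sound /g/ (a non-sibilant consonant) → -wir → *beridnogwir*.
The past-tense form *beridnogwir* — final sound /r/ (a consonant) → -zo → *beridnogwirzo*.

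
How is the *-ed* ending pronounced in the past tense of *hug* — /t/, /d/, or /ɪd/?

The stem *hug* ends in a voiced sound other than /d/.
The -ed suffix is realized as /ɪd/ after /t, d/; as /t/ after other voiceless consonants; and as /d/ after other voiced sounds.
So -ed on *hug* is pronounced /d/.

/d/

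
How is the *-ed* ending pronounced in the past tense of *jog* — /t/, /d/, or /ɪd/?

/d/

The stem *jog* ends in a voiced sound other than /d/.
The -ed suffix is realized as /ɪd/ after /t, d/; as /t/ after other voiceless consonants; and as /d/ after other voiced sounds.
So -ed on *jog* is pronounced /d/.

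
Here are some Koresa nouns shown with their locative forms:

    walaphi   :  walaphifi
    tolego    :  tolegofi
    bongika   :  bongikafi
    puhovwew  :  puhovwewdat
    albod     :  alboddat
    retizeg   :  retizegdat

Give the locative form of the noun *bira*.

The alternation tracks the final sound of the stem — -dat when the stem ends in a consonant (*puhovwew*, *albod*, *retizeg*); -fi when the stem ends in a vowel (*walaphi*, *tolego*, *bongika*).
The final sound of *bira* is /a/, which is a vowel, so the suffix is -fi, giving *birafi*.

birafi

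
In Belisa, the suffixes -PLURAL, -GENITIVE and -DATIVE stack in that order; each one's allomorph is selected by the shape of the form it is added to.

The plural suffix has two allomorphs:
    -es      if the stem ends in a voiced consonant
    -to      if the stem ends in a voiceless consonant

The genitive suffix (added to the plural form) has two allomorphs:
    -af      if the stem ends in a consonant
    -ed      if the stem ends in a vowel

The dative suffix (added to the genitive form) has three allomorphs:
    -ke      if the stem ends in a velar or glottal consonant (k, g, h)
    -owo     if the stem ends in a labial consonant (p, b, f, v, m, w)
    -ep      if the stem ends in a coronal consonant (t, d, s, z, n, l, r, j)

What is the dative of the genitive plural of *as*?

*as*: final consonant = /s/, voiceless → -to → *asto*.
Since the final sound of the plural form *asto* is /o/ (a vowel), it takes -ed, giving *astoed*.
Since the final consonant of the genitive form *astoed* is /d/ (coronal), it takes -ep, giving *astoedep*.

astoedep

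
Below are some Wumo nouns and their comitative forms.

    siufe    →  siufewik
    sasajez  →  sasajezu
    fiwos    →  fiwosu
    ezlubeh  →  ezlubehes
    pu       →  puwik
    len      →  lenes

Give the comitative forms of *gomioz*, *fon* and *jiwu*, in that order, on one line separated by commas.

Looking at the final sound of each stem: -u when the stem ends in a sibilant (*sasajez*, *fiwos*); -es when the stem ends in a non-sibilant consonant (*ezlubeh*, *len*); -wik when the stem ends in a vowel (*siufe*, *pu*).
The final sound of *gomioz* is /z/, which is a sibilant, so the suffix is -u, giving *gomiozu*.
The final sound of *fon* is /n/, which is a non-sibilant consonant, so the suffix is -es, giving *fones*.
The final sound of *jiwu* is /u/, which is a vowel, so the suffix is -wik, giving *jiwuwik*.

gomiozu, fones, jiwuwik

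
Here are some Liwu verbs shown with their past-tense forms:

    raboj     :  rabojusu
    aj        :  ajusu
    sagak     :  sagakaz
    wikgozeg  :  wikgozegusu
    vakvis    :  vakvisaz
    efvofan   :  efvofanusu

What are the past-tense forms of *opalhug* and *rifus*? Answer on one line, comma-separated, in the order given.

opalhugusu, rifusaz

Looking at the final consonant of each stem: -az when the stem ends in a voiceless consonant (*sagak*, *vakvis*); -usu when the stem ends in a voiced consonant (*raboj*, *aj*, *wikgozeg*, *efvofan*).
*opalhug* — final consonant /g/ (voiced) → -usu → *opalhugusu*.
Since the final consonant of *rifus* is /s/ (voiceless), it takes -az, giving *rifusaz*.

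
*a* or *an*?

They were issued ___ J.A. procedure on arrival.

a

The indefinite article is chosen by the initial *sound* of the following word, not its spelling.
The initialism *J.A.* is read letter by letter; the first letter, J, is pronounced /dʒeɪ/, which begins with a consonant sound.
So the article is *a*: They were issued a J.A. procedure on arrival.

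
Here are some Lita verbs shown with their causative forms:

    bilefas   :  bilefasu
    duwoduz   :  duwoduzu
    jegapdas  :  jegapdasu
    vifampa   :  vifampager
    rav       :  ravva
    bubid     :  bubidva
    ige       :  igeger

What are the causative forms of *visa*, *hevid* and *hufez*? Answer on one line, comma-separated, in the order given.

Looking at the final sound of each stem: -u when the stem ends in a sibilant (*bilefas*, *duwoduz*, *jegapdas*); -va when the stem ends in a non-sibilant consonant (*rav*, *bubid*); -ger when the stem ends in a vowel (*vifampa*, *ige*).
*visa*: final sound = /a/, a vowel → -ger → *visager*.
Since the final sound of *hevid* is /d/ (a non-sibilant consonant), it takes -va, giving *hevidva*.
*hufez*: final sound = /z/, a sibilant → -u → *hufezu*.

visager, hevidva, hufezu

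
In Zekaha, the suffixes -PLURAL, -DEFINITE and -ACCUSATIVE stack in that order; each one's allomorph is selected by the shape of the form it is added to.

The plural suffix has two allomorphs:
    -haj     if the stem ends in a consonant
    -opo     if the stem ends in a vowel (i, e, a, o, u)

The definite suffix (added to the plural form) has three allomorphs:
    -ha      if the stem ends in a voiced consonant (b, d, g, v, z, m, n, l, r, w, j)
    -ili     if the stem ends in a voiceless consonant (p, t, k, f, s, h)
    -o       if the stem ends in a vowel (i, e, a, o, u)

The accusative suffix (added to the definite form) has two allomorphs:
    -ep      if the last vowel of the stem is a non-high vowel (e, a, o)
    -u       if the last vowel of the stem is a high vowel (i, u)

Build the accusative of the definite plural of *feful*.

fefulhajhaep

*feful* — final sound /l/ (a consonant) → -haj → *fefulhaj*.
The plural form *fefulhaj*: final sound = /j/, a voiced consonant → -ha → *fefulhajha*.
The definite form *fefulhajha*: last vowel = /a/, a non-high vowel → -ep → *fefulhajhaep*.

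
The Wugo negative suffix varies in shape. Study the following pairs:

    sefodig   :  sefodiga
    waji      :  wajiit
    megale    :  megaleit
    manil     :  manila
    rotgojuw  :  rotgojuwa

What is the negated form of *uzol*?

The pattern is consonant vs. vowel: -a when the stem ends in a consonant (*sefodig*, *manil*, *rotgojuw*); -it when the stem ends in a vowel (*waji*, *megale*).
The final sound of *uzol* is /l/, which is a consonant, so the suffix is -a, giving *uzola*.

uzola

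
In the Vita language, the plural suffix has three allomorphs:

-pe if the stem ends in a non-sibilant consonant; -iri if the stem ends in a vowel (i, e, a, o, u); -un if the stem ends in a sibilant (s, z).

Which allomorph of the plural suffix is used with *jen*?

-pe

The final sound of *jen* is /n/, which is a non-sibilant consonant, so the suffix is -pe.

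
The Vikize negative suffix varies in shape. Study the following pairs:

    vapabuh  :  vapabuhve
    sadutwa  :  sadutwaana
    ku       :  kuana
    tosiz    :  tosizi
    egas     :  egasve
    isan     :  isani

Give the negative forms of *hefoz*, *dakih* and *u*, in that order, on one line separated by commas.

The alternation tracks the final sound of the stem — -ve when the stem ends in a voiceless consonant (*vapabuh*, *egas*); -i when the stem ends in a voiced consonant (*tosiz*, *isan*); -ana when the stem ends in a vowel (*sadutwa*, *ku*).
*hefoz*: final sound = /z/, a voiced consonant → -i → *hefozi*.
The final sound of *dakih* is /h/, which is a voiceless consonant, so the suffix is -ve, giving *dakihve*.
Since the final sound of *u* is /u/ (a vowel), it takes -ana, giving *uana*.

hefozi, dakihve, uana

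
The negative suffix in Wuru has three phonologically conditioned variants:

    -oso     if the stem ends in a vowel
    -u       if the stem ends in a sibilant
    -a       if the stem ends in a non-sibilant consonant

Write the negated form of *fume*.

Since the final sound of *fume* is /e/ (a vowel), it takes -oso, giving *fumeoso*.

fumeoso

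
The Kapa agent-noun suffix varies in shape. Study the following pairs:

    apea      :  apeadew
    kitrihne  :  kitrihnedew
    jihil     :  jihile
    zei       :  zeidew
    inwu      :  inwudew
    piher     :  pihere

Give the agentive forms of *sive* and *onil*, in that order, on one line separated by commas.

Looking at the final sound of each stem: -e when the stem ends in a consonant (*jihil*, *piher*); -dew when the stem ends in a vowel (*apea*, *kitrihne*, *zei*, *inwu*).
*sive*: final sound = /e/, a vowel → -dew → *sivedew*.
*onil* — final sound /l/ (a consonant) → -e → *onile*.

sivedew, onile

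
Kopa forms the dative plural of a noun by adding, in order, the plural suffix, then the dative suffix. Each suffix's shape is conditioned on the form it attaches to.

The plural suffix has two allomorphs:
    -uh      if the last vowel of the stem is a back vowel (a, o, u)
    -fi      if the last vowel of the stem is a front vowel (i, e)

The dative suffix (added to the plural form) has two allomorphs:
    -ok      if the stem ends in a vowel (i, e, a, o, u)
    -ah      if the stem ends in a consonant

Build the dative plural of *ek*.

ekfiok

*ek*: last vowel = /e/, a front vowel → -fi → *ekfi*.
The plural form *ekfi* — final sound /i/ (a vowel) → -ok → *ekfiok*.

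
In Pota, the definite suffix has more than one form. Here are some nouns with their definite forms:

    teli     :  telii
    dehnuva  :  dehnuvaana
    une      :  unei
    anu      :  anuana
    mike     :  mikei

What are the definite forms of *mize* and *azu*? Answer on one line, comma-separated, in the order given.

The suffix is conditioned by the last vowel: -i when the last vowel of the stem is a front vowel (*teli*, *une*, *mike*); -ana when the last vowel of the stem is a back vowel (*dehnuva*, *anu*).
Since the last vowel of *mize* is /e/ (a front vowel), it takes -i, giving *mizei*.
Since the last vowel of *azu* is /u/ (a back vowel), it takes -ana, giving *azuana*.

mizei, azuana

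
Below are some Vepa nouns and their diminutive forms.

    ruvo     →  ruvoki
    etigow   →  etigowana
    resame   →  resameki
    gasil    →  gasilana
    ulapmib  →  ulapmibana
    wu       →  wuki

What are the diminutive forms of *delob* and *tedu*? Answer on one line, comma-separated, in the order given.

delobana, teduki

The suffix is conditioned by the final sound: -ana when the stem ends in a consonant (*etigow*, *gasil*, *ulapmib*); -ki when the stem ends in a vowel (*ruvo*, *resame*, *wu*).
*delob* — final sound /b/ (a consonant) → -ana → *delobana*.
*tedu*: final sound = /u/, a vowel → -ki → *teduki*.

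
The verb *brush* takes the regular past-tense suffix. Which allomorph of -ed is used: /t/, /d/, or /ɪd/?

The stem *brush* ends in a voiceless consonant other than /t/.
The -ed suffix is realized as /ɪd/ after /t, d/; as /t/ after other voiceless consonants; and as /d/ after other voiced sounds.
So -ed on *brush* is pronounced /t/.

/t/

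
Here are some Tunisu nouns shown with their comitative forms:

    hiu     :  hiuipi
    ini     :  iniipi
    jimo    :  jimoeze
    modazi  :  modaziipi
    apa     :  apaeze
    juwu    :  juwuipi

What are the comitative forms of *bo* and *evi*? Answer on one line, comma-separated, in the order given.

The suffix is conditioned by the last vowel: -ipi when the last vowel of the stem is a high vowel (*hiu*, *ini*, *modazi*, *juwu*); -eze when the last vowel of the stem is a non-high vowel (*jimo*, *apa*).
Since the last vowel of *bo* is /o/ (a non-high vowel), it takes -eze, giving *boeze*.
Since the last vowel of *evi* is /i/ (a high vowel), it takes -ipi, giving *eviipi*.

boeze, eviipi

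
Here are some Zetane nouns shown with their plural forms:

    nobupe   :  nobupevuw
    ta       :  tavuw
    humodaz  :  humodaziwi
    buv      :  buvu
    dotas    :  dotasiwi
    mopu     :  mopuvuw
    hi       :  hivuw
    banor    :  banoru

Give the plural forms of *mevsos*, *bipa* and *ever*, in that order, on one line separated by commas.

The suffix is conditioned by the final sound: -iwi when the stem ends in a sibilant (*humodaz*, *dotas*); -u when the stem ends in a non-sibilant consonant (*buv*, *banor*); -vuw when the stem ends in a vowel (*nobupe*, *ta*, *mopu*, *hi*).
*mevsos*: final sound = /s/, a sibilant → -iwi → *mevsosiwi*.
*bipa* — final sound /a/ (a vowel) → -vuw → *bipavuw*.
*ever* — final sound /r/ (a non-sibilant consonant) → -u → *everu*.

mevsosiwi, bipavuw, everu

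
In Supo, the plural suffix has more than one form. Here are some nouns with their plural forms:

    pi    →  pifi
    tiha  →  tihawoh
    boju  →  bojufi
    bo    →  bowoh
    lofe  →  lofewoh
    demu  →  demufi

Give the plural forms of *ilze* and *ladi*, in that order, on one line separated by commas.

ilzewoh, ladifi

The alternation tracks the last vowel of the stem — -fi when the last vowel of the stem is a high vowel (*pi*, *boju*, *demu*); -woh when the last vowel of the stem is a non-high vowel (*tiha*, *bo*, *lofe*).
*ilze* — last vowel /e/ (a non-high vowel) → -woh → *ilzewoh*.
*ladi*: last vowel = /i/, a high vowel → -fi → *ladifi*.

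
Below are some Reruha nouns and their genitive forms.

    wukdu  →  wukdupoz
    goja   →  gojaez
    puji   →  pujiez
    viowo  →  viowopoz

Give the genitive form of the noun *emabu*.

Looking at the last vowel of each stem: -poz when the last vowel of the stem is a rounded vowel (*wukdu*, *viowo*); -ez when the last vowel of the stem is an unrounded vowel (*goja*, *puji*).
The last vowel of *emabu* is /u/, which is a rounded vowel, so the suffix is -poz, giving *emabupoz*.

emabupoz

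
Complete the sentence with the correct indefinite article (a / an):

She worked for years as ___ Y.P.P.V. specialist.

The indefinite article is chosen by the initial *sound* of the following word, not its spelling.
The initialism *Y.P.P.V.* is read letter by letter; the first letter, Y, is pronounced /waɪ/, which begins with a consonant sound.
So the article is *a*: She worked for years as a Y.P.P.V. specialist.

a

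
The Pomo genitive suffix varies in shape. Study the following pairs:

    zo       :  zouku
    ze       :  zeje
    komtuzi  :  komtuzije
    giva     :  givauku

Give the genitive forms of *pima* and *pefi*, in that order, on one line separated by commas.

pimauku, pefije

The pattern is front/back vowel harmony: -je when the last vowel of the stem is a front vowel (*ze*, *komtuzi*); -uku when the last vowel of the stem is a back vowel (*zo*, *giva*).
Since the last vowel of *pima* is /a/ (a back vowel), it takes -uku, giving *pimauku*.
The last vowel of *pefi* is /i/, which is a front vowel, so the suffix is -je, giving *pefije*.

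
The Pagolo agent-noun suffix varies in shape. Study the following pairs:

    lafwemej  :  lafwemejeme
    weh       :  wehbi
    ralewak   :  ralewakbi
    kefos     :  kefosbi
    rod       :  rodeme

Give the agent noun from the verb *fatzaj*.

fatzajeme

Looking at the final consonant of each stem: -bi when the stem ends in a voiceless consonant (*weh*, *ralewak*, *kefos*); -eme when the stem ends in a voiced consonant (*lafwemej*, *rod*).
*fatzaj*: final consonant = /j/, voiced → -eme → *fatzajeme*.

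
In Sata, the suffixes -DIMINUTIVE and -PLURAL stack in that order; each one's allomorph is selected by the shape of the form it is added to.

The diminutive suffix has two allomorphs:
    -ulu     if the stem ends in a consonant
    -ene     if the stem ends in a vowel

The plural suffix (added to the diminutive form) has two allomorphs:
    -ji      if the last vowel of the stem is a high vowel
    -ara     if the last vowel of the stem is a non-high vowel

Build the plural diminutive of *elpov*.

*elpov* — final sound /v/ (a consonant) → -ulu → *elpovulu*.
The diminutive form *elpovulu* — last vowel /u/ (a high vowel) → -ji → *elpovuluji*.

elpovuluji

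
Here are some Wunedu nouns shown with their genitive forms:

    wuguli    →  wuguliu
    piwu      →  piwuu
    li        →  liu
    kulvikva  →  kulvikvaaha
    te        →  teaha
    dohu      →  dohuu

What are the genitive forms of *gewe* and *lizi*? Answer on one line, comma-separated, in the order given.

The pattern is height harmony: -u when the last vowel of the stem is a high vowel (*wuguli*, *piwu*, *li*, *dohu*); -aha when the last vowel of the stem is a non-high vowel (*kulvikva*, *te*).
Since the last vowel of *gewe* is /e/ (a non-high vowel), it takes -aha, giving *geweaha*.
Since the last vowel of *lizi* is /i/ (a high vowel), it takes -u, giving *liziu*.

geweaha, liziu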